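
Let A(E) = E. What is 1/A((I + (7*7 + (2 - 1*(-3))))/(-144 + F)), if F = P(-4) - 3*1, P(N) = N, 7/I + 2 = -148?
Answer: -22650/8093 ≈ -2.7987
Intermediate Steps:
I = -7/150 (I = 7/(-2 - 148) = 7/(-150) = 7*(-1/150) = -7/150 ≈ -0.046667)
F = -7 (F = -4 - 3*1 = -4 - 3 = -7)
1/A((I + (7*7 + (2 - 1*(-3))))/(-144 + F)) = 1/((-7/150 + (7*7 + (2 - 1*(-3))))/(-144 - 7)) = 1/((-7/150 + (49 + (2 + 3)))/(-151)) = 1/((-7/150 + (49 + 5))*(-1/151)) = 1/((-7/150 + 54)*(-1/151)) = 1/((8093/150)*(-1/151)) = 1/(-8093/22650) = -22650/8093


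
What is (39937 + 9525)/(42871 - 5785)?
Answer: 3533/2649 ≈ 1.3337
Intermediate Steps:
(39937 + 9525)/(42871 - 5785) = 49462/37086 = 49462*(1/37086) = 3533/2649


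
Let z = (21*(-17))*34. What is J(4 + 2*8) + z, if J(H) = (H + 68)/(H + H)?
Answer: -60679/5 ≈ -12136.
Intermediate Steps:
J(H) = (68 + H)/(2*H) (J(H) = (68 + H)/((2*H)) = (68 + H)*(1/(2*H)) = (68 + H)/(2*H))
z = -12138 (z = -357*34 = -12138)
J(4 + 2*8) + z = (68 + (4 + 2*8))/(2*(4 + 2*8)) - 12138 = (68 + (4 + 16))/(2*(4 + 16)) - 12138 = (½)*(68 + 20)/20 - 12138 = (½)*(1/20)*88 - 12138 = 11/5 - 12138 = -60679/5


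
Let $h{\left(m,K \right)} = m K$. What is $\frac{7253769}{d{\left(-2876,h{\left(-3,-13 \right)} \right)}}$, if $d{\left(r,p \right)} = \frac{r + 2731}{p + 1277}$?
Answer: $- \frac{9545960004}{145} \approx -6.5834 \cdot 10^{7}$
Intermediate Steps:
$h{\left(m,K \right)} = K m$
$d{\left(r,p \right)} = \frac{2731 + r}{1277 + p}$
$\frac{7253769}{d{\left(-2876,h{\left(-3,-13 \right)} \right)}} = \frac{7253769}{\frac{1}{1277 - -39} \left(2731 - 2876\right)} = \frac{7253769}{\frac{1}{1277 + 39} \left(-145\right)} = \frac{7253769}{\frac{1}{1316} \left(-145\right)} = \frac{7253769}{- \frac{145}{1316}} = 7253769 \left(- \frac{1316}{145}\right) = - \frac{9545960004}{145}$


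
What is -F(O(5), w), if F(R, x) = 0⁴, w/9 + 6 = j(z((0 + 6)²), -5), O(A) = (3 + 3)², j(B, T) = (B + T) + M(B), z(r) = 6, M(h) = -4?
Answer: 0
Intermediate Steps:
j(B, T) = -4 + B + T (j(B, T) = (B + T) - 4 = -4 + B + T)
O(A) = 36 (O(A) = 6² = 36)
w = -81 (w = -54 + 9*(-4 + 6 - 5) = -54 + 9*(-3) = -54 - 27 = -81)
F(R, x) = 0
-F(O(5), w) = -1*0 = 0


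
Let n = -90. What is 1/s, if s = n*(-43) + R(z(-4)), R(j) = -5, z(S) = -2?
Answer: 1/3865 ≈ 0.00025873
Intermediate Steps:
s = 3865 (s = -90*(-43) - 5 = 3870 - 5 = 3865)
1/s = 1/3865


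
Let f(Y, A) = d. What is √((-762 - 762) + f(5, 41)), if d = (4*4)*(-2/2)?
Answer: 2*I*√385 ≈ 39.243*I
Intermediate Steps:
d = -16 (d = 16*(-2*½) = 16*(-1) = -16)
f(Y, A) = -16
√((-762 - 762) + f(5, 41)) = √((-762 - 762) - 16) = √(-1524 - 16) = √(-1540) = 2*I*√385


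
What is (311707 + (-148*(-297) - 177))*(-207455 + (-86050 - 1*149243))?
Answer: -157390715528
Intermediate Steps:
(311707 + (-148*(-297) - 177))*(-207455 + (-86050 - 1*149243)) = (311707 + (43956 - 177))*(-207455 + (-86050 - 149243)) = (311707 + 43779)*(-207455 - 235293) = 355486*(-442748) = -157390715528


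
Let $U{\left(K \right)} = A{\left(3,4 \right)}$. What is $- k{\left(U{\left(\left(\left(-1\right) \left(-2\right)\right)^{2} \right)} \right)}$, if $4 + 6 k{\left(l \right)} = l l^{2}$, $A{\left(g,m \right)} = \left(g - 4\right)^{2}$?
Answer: $\frac{1}{2} \approx 0.5$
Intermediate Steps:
$A{\left(g,m \right)} = \left(-4 + g\right)^{2}$
$U{\left(K \right)} = 1$ ($U{\left(K \right)} = \left(-4 + 3\right)^{2} = \left(-1\right)^{2} = 1$)
$k{\left(l \right)} = - \frac{2}{3} + \frac{l^{3}}{6}$ ($k{\left(l \right)} = - \frac{2}{3} + \frac{l l^{2}}{6} = - \frac{2}{3} + \frac{l^{3}}{6}$)
$- k{\left(U{\left(\left(\left(-1\right) \left(-2\right)\right)^{2} \right)} \right)} = - (- \frac{2}{3} + \frac{1^{3}}{6}) = - (- \frac{2}{3} + \frac{1}{6} \cdot 1) = - (- \frac{2}{3} + \frac{1}{6}) = \left(-1\right) \left(- \frac{1}{2}\right) = \frac{1}{2}$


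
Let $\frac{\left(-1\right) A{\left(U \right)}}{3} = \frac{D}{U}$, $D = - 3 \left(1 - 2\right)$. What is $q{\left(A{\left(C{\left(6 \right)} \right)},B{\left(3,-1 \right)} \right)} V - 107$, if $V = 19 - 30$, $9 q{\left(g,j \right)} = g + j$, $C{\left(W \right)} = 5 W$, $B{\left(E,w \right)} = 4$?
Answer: $- \frac{10037}{90} \approx -111.52$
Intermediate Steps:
$D = 3$ ($D = \left(-3\right) \left(-1\right) = 3$)
$A{\left(U \right)} = - \frac{9}{U}$ ($A{\left(U \right)} = - 3 \frac{3}{U} = - \frac{9}{U}$)
$q{\left(g,j \right)} = \frac{g}{9} + \frac{j}{9}$ ($q{\left(g,j \right)} = \frac{g + j}{9} = \frac{g}{9} + \frac{j}{9}$)
$V = -11$ ($V = 19 - 30 = -11$)
$q{\left(A{\left(C{\left(6 \right)} \right)},B{\left(3,-1 \right)} \right)} V - 107 = \left(\frac{\left(-9\right) \frac{1}{5 \cdot 6}}{9} + \frac{1}{9} \cdot 4\right) \left(-11\right) - 107 = \left(\frac{\left(-9\right) \frac{1}{30}}{9} + \frac{4}{9}\right) \left(-11\right) - 107 = \left(\frac{1}{9} \left(- \frac{3}{10}\right) + \frac{4}{9}\right) \left(-11\right) - 107 = \left(- \frac{1}{30} + \frac{4}{9}\right) \left(-11\right) - 107 = \frac{37}{90} \left(-11\right) - 107 = - \frac{407}{90} - 107 = - \frac{10037}{90}$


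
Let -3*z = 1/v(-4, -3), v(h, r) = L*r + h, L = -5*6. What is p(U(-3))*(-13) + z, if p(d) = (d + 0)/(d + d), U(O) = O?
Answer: -839/129 ≈ -6.5039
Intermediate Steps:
L = -30
v(h, r) = h - 30*r (v(h, r) = -30*r + h = h - 30*r)
p(d) = ½ (p(d) = d/((2*d)) = d*(1/(2*d)) = ½)
z = -1/258 (z = -1/(3*(-4 - 30*(-3))) = -1/(3*(-4 + 90)) = -⅓/86 = -⅓*1/86 = -1/258 ≈ -0.0038760)
p(U(-3))*(-13) + z = (½)*(-13) - 1/258 = -13/2 - 1/258 = -839/129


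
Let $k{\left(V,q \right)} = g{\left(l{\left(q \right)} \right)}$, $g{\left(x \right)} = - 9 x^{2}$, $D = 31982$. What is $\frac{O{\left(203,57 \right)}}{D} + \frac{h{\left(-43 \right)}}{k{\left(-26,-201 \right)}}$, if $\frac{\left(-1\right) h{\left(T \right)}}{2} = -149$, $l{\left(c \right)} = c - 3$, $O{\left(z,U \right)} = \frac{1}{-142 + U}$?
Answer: $- \frac{11918803}{14973332760} \approx -0.000796$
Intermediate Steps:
$l{\left(c \right)} = -3 + c$
$k{\left(V,q \right)} = - 9 \left(-3 + q\right)^{2}$
$h{\left(T \right)} = 298$ ($h{\left(T \right)} = \left(-2\right) \left(-149\right) = 298$)
$\frac{O{\left(203,57 \right)}}{D} + \frac{h{\left(-43 \right)}}{k{\left(-26,-201 \right)}} = \frac{1}{\left(-142 + 57\right) 31982} + \frac{298}{\left(-9\right) \left(-3 - 201\right)^{2}} = \frac{1}{-85} \cdot \frac{1}{31982} + \frac{298}{\left(-9\right) \left(-204\right)^{2}} = \left(- \frac{1}{85}\right) \frac{1}{31982} + \frac{298}{\left(-9\right) 41616} = - \frac{1}{2718470} + \frac{298}{-374544} = - \frac{1}{2718470} + 298 \left(- \frac{1}{374544}\right) = - \frac{1}{2718470} - \frac{149}{187272} = - \frac{11918803}{14973332760}$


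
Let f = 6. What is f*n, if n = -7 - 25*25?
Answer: -3792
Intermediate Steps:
n = -632 (n = -7 - 625 = -632)
f*n = 6*(-632) = -3792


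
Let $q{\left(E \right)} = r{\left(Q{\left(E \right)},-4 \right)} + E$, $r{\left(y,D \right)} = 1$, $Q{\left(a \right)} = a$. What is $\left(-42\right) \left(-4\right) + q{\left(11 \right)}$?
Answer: $180$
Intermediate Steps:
$q{\left(E \right)} = 1 + E$
$\left(-42\right) \left(-4\right) + q{\left(11 \right)} = \left(-42\right) \left(-4\right) + \left(1 + 11\right) = 168 + 12 = 180$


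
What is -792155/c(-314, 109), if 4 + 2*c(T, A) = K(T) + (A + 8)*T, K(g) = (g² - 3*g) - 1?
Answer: -316862/12559 ≈ -25.230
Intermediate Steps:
K(g) = -1 + g² - 3*g
c(T, A) = -5/2 + T²/2 - 3*T/2 + T*(8 + A)/2 (c(T, A) = -2 + ((-1 + T² - 3*T) + (A + 8)*T)/2 = -2 + ((-1 + T² - 3*T) + (8 + A)*T)/2 = -2 + ((-1 + T² - 3*T) + T*(8 + A))/2 = -2 + (-1 + T² - 3*T + T*(8 + A))/2 = -2 + (-½ + T²/2 - 3*T/2 + T*(8 + A)/2) = -5/2 + T²/2 - 3*T/2 + T*(8 + A)/2)
-792155/c(-314, 109) = -792155/(-5/2 + (½)*(-314)² + (5/2)*(-314) + (½)*109*(-314)) = -792155/(-5/2 + (½)*98596 - 785 - 17113) = -792155/(-5/2 + 49298 - 785 - 17113) = -792155/62795/2 = -792155*2/62795 = -316862/12559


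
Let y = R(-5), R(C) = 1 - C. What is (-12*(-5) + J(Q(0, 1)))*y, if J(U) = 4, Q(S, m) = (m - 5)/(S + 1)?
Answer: 384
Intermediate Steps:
Q(S, m) = (-5 + m)/(1 + S)
y = 6 (y = 1 - 1*(-5) = 1 + 5 = 6)
(-12*(-5) + J(Q(0, 1)))*y = (-12*(-5) + 4)*6 = (60 + 4)*6 = 64*6 = 384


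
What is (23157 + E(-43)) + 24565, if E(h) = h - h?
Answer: 47722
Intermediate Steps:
E(h) = 0
(23157 + E(-43)) + 24565 = (23157 + 0) + 24565 = 23157 + 24565 = 47722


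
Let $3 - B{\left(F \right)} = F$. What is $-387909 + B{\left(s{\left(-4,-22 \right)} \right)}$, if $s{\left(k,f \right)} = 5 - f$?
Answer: $-387933$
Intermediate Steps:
$B{\left(F \right)} = 3 - F$
$-387909 + B{\left(s{\left(-4,-22 \right)} \right)} = -387909 + \left(3 - \left(5 - -22\right)\right) = -387909 + \left(3 - \left(5 + 22\right)\right) = -387909 + \left(3 - 27\right) = -387909 - 24 = -387933$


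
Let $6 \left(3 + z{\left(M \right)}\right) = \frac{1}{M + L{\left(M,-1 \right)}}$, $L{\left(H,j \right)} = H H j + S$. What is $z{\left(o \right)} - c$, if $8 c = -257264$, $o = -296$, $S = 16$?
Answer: $\frac{16957775279}{527376} \approx 32155.0$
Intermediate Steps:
$c = -32158$ ($c = \frac{1}{8} \left(-257264\right) = -32158$)
$L{\left(H,j \right)} = 16 + j H^{2}$ ($L{\left(H,j \right)} = H H j + 16 = H^{2} j + 16 = j H^{2} + 16 = 16 + j H^{2}$)
$z{\left(M \right)} = -3 + \frac{1}{6 \left(16 + M - M^{2}\right)}$ ($z{\left(M \right)} = -3 + \frac{1}{6 \left(M - \left(-16 + M^{2}\right)\right)} = -3 + \frac{1}{6 \left(16 + M - M^{2}\right)}$)
$z{\left(o \right)} - c = \frac{- \frac{287}{6} - -888 + 3 \left(-296\right)^{2}}{16 - 296 - \left(-296\right)^{2}} - -32158 = \frac{- \frac{287}{6} + 888 + 3 \cdot 87616}{16 - 296 - 87616} + 32158 = \frac{- \frac{287}{6} + 888 + 262848}{16 - 296 - 87616} + 32158 = \frac{1}{-87896} \cdot \frac{1582129}{6} + 32158 = \left(- \frac{1}{87896}\right) \frac{1582129}{6} + 32158 = - \frac{1582129}{527376} + 32158 = \frac{16957775279}{527376}$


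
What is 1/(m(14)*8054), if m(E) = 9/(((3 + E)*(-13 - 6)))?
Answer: -323/72486 ≈ -0.0044560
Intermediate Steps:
m(E) = 9/(-57 - 19*E) (m(E) = 9/(((3 + E)*(-19))) = 9/(-57 - 19*E))
1/(m(14)*8054) = 1/(-9/(57 + 19*14)*8054) = 1/(-9/(57 + 266)*8054) = 1/(-9/323*8054) = 1/(-72486/323) = -323/72486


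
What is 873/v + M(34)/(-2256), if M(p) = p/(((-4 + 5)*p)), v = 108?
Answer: 18235/2256 ≈ 8.0829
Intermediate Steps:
M(p) = 1 (M(p) = p/((1*p)) = p/p = 1)
873/v + M(34)/(-2256) = 873/108 + 1/(-2256) = 873*(1/108) + 1*(-1/2256) = 97/12 - 1/2256 = 18235/2256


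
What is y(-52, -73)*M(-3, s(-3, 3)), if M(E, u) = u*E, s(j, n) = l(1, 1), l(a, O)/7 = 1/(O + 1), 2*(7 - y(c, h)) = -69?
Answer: -1743/4 ≈ -435.75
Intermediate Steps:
y(c, h) = 83/2 (y(c, h) = 7 - ½*(-69) = 7 + 69/2 = 83/2)
l(a, O) = 7/(1 + O) (l(a, O) = 7/(O + 1) = 7/(1 + O))
s(j, n) = 7/2 (s(j, n) = 7/(1 + 1) = 7/2)
M(E, u) = E*u
y(-52, -73)*M(-3, s(-3, 3)) = 83*(-3*7/2)/2 = (83/2)*(-21/2) = -1743/4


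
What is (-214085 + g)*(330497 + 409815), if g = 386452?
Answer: 127605358504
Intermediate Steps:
(-214085 + g)*(330497 + 409815) = (-214085 + 386452)*(330497 + 409815) = 172367*740312 = 127605358504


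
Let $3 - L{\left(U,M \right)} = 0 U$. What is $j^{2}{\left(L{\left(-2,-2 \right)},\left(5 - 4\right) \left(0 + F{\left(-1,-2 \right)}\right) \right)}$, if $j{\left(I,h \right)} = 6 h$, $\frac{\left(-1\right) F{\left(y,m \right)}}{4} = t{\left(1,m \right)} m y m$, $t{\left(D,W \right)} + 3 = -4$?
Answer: $451584$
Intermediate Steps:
$t{\left(D,W \right)} = -7$ ($t{\left(D,W \right)} = -3 - 4 = -7$)
$F{\left(y,m \right)} = 28 y m^{2}$ ($F{\left(y,m \right)} = - 4 - 7 m y m = - 4 - 7 m m y = - 4 \left(- 7 y m^{2}\right) = 28 y m^{2}$)
$L{\left(U,M \right)} = 3$ ($L{\left(U,M \right)} = 3 - 0 U = 3 - 0 = 3 + 0 = 3$)
$j^{2}{\left(L{\left(-2,-2 \right)},\left(5 - 4\right) \left(0 + F{\left(-1,-2 \right)}\right) \right)} = \left(6 \left(5 - 4\right) \left(0 + 28 \left(-1\right) \left(-2\right)^{2}\right)\right)^{2} = \left(6 \cdot 1 \left(0 + 28 \left(-1\right) 4\right)\right)^{2} = \left(6 \cdot 1 \left(0 - 112\right)\right)^{2} = \left(6 \cdot 1 \left(-112\right)\right)^{2} = \left(6 \left(-112\right)\right)^{2} = \left(-672\right)^{2} = 451584$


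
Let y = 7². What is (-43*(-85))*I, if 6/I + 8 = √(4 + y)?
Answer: -175440/11 - 21930*√53/11 ≈ -30463.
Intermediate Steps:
y = 49
I = 6/(-8 + √53) (I = 6/(-8 + √(4 + 49)) = 6/(-8 + √53) ≈ -8.3346)
(-43*(-85))*I = (-43*(-85))*(-48/11 - 6*√53/11) = 3655*(-48/11 - 6*√53/11) = -175440/11 - 21930*√53/11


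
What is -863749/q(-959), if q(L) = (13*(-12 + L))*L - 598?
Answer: -863749/12104859 ≈ -0.071356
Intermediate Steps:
q(L) = -598 + L*(-156 + 13*L) (q(L) = (-156 + 13*L)*L - 598 = L*(-156 + 13*L) - 598 = -598 + L*(-156 + 13*L))
-863749/q(-959) = -863749/(-598 - 156*(-959) + 13*(-959)²) = -863749/(-598 + 149604 + 13*919681) = -863749/(-598 + 149604 + 11955853) = -863749/12104859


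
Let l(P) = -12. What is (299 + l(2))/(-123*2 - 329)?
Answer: -287/575 ≈ -0.49913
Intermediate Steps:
(299 + l(2))/(-123*2 - 329) = (299 - 12)/(-123*2 - 329) = 287/(-246 - 329) = 287/(-575) = 287*(-1/575) = -287/575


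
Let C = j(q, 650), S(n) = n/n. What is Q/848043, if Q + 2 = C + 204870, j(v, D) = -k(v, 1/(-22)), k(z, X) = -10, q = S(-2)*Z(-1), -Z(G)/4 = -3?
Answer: 204878/848043 ≈ 0.24159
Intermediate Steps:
S(n) = 1
Z(G) = 12 (Z(G) = -4*(-3) = 12)
q = 12 (q = 1*12 = 12)
j(v, D) = 10 (j(v, D) = -1*(-10) = 10)
C = 10
Q = 204878 (Q = -2 + (10 + 204870) = -2 + 204880 = 204878)
Q/848043 = 204878/848043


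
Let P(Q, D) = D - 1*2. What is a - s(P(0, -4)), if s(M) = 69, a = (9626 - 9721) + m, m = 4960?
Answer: 4796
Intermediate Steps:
P(Q, D) = -2 + D (P(Q, D) = D - 2 = -2 + D)
a = 4865 (a = (9626 - 9721) + 4960 = -95 + 4960 = 4865)
a - s(P(0, -4)) = 4865 - 1*69 = 4865 - 69 = 4796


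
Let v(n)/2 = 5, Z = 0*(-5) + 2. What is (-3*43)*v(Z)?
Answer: -1290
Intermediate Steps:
Z = 2 (Z = 0 + 2 = 2)
v(n) = 10 (v(n) = 2*5 = 10)
(-3*43)*v(Z) = -3*43*10 = -129*10 = -1290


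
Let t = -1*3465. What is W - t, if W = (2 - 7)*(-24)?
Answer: 3585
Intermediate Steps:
W = 120 (W = -5*(-24) = 120)
t = -3465
W - t = 120 - 1*(-3465) = 120 + 3465 = 3585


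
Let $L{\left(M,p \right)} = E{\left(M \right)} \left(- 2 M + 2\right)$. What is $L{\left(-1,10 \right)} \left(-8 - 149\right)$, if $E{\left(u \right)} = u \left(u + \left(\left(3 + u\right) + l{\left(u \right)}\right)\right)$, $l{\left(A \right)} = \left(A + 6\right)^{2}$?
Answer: $16328$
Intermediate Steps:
$l{\left(A \right)} = \left(6 + A\right)^{2}$
$E{\left(u \right)} = u \left(3 + \left(6 + u\right)^{2} + 2 u\right)$ ($E{\left(u \right)} = u \left(u + \left(\left(3 + u\right) + \left(6 + u\right)^{2}\right)\right) = u \left(u + \left(3 + u + \left(6 + u\right)^{2}\right)\right) = u \left(3 + \left(6 + u\right)^{2} + 2 u\right)$)
$L{\left(M,p \right)} = M \left(2 - 2 M\right) \left(39 + M^{2} + 14 M\right)$ ($L{\left(M,p \right)} = M \left(39 + M^{2} + 14 M\right) \left(- 2 M + 2\right) = M \left(39 + M^{2} + 14 M\right) \left(2 - 2 M\right) = M \left(2 - 2 M\right) \left(39 + M^{2} + 14 M\right)$)
$L{\left(-1,10 \right)} \left(-8 - 149\right) = 2 \left(-1\right) \left(39 - \left(-1\right)^{3} - -25 - 13 \left(-1\right)^{2}\right) \left(-8 - 149\right) = 2 \left(-1\right) \left(39 - -1 + 25 - 13\right) \left(-157\right) = 2 \left(-1\right) \left(39 + 1 + 25 - 13\right) \left(-157\right) = 2 \left(-1\right) 52 \left(-157\right) = \left(-104\right) \left(-157\right) = 16328$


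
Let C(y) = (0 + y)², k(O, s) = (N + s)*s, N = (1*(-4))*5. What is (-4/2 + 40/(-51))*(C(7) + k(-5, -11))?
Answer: -18460/17 ≈ -1085.9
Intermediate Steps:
N = -20 (N = -4*5 = -20)
k(O, s) = s*(-20 + s) (k(O, s) = (-20 + s)*s = s*(-20 + s))
C(y) = y²
(-4/2 + 40/(-51))*(C(7) + k(-5, -11)) = (-4/2 + 40/(-51))*(7² - 11*(-20 - 11)) = (-4*½ + 40*(-1/51))*(49 - 11*(-31)) = (-2 - 40/51)*(49 + 341) = -142/51*390 = -18460/17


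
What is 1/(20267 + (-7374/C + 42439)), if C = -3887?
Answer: 3887/243745596 ≈ 1.5947e-5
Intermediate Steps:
1/(20267 + (-7374/C + 42439)) = 1/(20267 + (-7374/(-3887) + 42439)) = 1/(20267 + (-7374*(-1/3887) + 42439)) = 1/(20267 + (7374/3887 + 42439)) = 1/(20267 + 164967767/3887) = 1/(243745596/3887) = 3887/243745596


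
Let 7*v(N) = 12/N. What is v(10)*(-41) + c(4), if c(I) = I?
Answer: -106/35 ≈ -3.0286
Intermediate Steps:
v(N) = 12/(7*N) (v(N) = (12/N)/7 = 12/(7*N))
v(10)*(-41) + c(4) = ((12/7)/10)*(-41) + 4 = ((12/7)*(1/10))*(-41) + 4 = (6/35)*(-41) + 4 = -246/35 + 4 = -106/35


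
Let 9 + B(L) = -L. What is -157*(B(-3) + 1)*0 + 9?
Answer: 9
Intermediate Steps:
B(L) = -9 - L
-157*(B(-3) + 1)*0 + 9 = -157*((-9 - 1*(-3)) + 1)*0 + 9 = -157*((-9 + 3) + 1)*0 + 9 = -157*(-6 + 1)*0 + 9 = -(-785)*0 + 9 = -157*0 + 9 = 0 + 9 = 9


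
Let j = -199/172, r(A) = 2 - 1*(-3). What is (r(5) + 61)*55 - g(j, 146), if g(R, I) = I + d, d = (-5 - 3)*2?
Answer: 3500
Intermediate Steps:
r(A) = 5 (r(A) = 2 + 3 = 5)
j = -199/172 (j = -199*1/172 = -199/172 ≈ -1.1570)
d = -16 (d = -8*2 = -16)
g(R, I) = -16 + I (g(R, I) = I - 16 = -16 + I)
(r(5) + 61)*55 - g(j, 146) = (5 + 61)*55 - (-16 + 146) = 66*55 - 1*130 = 3630 - 130 = 3500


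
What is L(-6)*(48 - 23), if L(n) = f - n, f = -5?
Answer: 25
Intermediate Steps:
L(n) = -5 - n
L(-6)*(48 - 23) = (-5 - 1*(-6))*(48 - 23) = (-5 + 6)*25 = 1*25 = 25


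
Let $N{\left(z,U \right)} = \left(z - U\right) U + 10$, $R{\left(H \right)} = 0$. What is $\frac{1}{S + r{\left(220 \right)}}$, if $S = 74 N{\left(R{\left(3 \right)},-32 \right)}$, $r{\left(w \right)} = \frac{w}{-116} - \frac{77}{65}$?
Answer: $- \frac{1885}{141448668} \approx -1.3326 \cdot 10^{-5}$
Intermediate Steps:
$N{\left(z,U \right)} = 10 + U \left(z - U\right)$ ($N{\left(z,U \right)} = U \left(z - U\right) + 10 = 10 + U \left(z - U\right)$)
$r{\left(w \right)} = - \frac{77}{65} - \frac{w}{116}$ ($r{\left(w \right)} = w \left(- \frac{1}{116}\right) - \frac{77}{65} = - \frac{w}{116} - \frac{77}{65} = - \frac{77}{65} - \frac{w}{116}$)
$S = -75036$ ($S = 74 \left(10 - \left(-32\right)^{2} - 0\right) = 74 \left(10 - 1024 + 0\right) = 74 \left(-1014\right) = -75036$)
$\frac{1}{S + r{\left(220 \right)}} = \frac{1}{-75036 - \frac{5808}{1885}} = \frac{1}{- \frac{141448668}{1885}} = - \frac{1885}{141448668}$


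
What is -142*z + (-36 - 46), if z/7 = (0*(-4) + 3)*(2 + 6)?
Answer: -23938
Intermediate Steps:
z = 168 (z = 7*((0*(-4) + 3)*(2 + 6)) = 7*((0 + 3)*8) = 7*(3*8) = 7*24 = 168)
-142*z + (-36 - 46) = -142*168 + (-36 - 46) = -23856 - 82 = -23938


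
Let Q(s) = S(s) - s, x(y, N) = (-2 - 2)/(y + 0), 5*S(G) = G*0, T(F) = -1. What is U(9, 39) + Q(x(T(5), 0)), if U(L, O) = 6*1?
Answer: 2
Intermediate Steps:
S(G) = 0 (S(G) = (G*0)/5 = (1/5)*0 = 0)
U(L, O) = 6
x(y, N) = -4/y
Q(s) = -s (Q(s) = 0 - s = -s)
U(9, 39) + Q(x(T(5), 0)) = 6 - (-4)/(-1) = 6 - (-4)*(-1) = 6 - 1*4 = 6 - 4 = 2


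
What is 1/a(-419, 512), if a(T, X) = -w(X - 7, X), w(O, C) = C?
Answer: -1/512 ≈ -0.0019531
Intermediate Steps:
a(T, X) = -X
1/a(-419, 512) = 1/(-1*512) = 1/(-512) = -1/512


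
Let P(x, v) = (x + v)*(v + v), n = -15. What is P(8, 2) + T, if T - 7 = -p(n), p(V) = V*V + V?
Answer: -163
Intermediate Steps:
P(x, v) = 2*v*(v + x) (P(x, v) = (v + x)*(2*v) = 2*v*(v + x))
p(V) = V + V**2 (p(V) = V**2 + V = V + V**2)
T = -203 (T = 7 - (-15)*(1 - 15) = 7 - (-15)*(-14) = 7 - 1*210 = 7 - 210 = -203)
P(8, 2) + T = 2*2*(2 + 8) - 203 = 2*2*10 - 203 = 40 - 203 = -163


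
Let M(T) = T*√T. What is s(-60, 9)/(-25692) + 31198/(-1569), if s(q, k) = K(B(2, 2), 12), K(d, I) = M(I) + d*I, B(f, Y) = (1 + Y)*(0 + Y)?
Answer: -66804332/3359229 - 2*√3/2141 ≈ -19.888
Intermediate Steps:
M(T) = T^(3/2)
B(f, Y) = Y*(1 + Y) (B(f, Y) = (1 + Y)*Y = Y*(1 + Y))
K(d, I) = I^(3/2) + I*d (K(d, I) = I^(3/2) + d*I = I^(3/2) + I*d)
s(q, k) = 72 + 24*√3 (s(q, k) = 12^(3/2) + 12*(2*(1 + 2)) = 24*√3 + 12*(2*3) = 24*√3 + 12*6 = 24*√3 + 72 = 72 + 24*√3)
s(-60, 9)/(-25692) + 31198/(-1569) = (72 + 24*√3)/(-25692) + 31198/(-1569) = (72 + 24*√3)*(-1/25692) + 31198*(-1/1569) = (-6/2141 - 2*√3/2141) - 31198/1569 = -66804332/3359229 - 2*√3/2141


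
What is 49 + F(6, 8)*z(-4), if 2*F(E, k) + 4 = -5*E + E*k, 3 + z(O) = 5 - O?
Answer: 91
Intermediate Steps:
z(O) = 2 - O (z(O) = -3 + (5 - O) = 2 - O)
F(E, k) = -2 - 5*E/2 + E*k/2 (F(E, k) = -2 + (-5*E + E*k)/2 = -2 + (-5*E/2 + E*k/2) = -2 - 5*E/2 + E*k/2)
49 + F(6, 8)*z(-4) = 49 + (-2 - 5/2*6 + (½)*6*8)*(2 - 1*(-4)) = 49 + (-2 - 15 + 24)*(2 + 4) = 49 + 7*6 = 49 + 42 = 91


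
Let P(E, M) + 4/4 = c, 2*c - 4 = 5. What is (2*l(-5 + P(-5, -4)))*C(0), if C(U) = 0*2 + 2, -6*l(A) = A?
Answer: 1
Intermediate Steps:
c = 9/2 (c = 2 + (1/2)*5 = 2 + 5/2 = 9/2 ≈ 4.5000)
P(E, M) = 7/2 (P(E, M) = -1 + 9/2 = 7/2)
l(A) = -A/6
C(U) = 2 (C(U) = 0 + 2 = 2)
(2*l(-5 + P(-5, -4)))*C(0) = (2*(-(-5 + 7/2)/6))*2 = (2*(-1/6*(-3/2)))*2 = (2*(1/4))*2 = (1/2)*2 = 1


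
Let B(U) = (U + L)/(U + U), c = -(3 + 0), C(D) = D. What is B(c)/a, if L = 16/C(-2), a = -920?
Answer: -11/5520 ≈ -0.0019928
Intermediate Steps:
c = -3 (c = -1*3 = -3)
L = -8 (L = 16/(-2) = 16*(-½) = -8)
B(U) = (-8 + U)/(2*U) (B(U) = (U - 8)/(U + U) = (-8 + U)/((2*U)) = (-8 + U)*(1/(2*U)) = (-8 + U)/(2*U))
B(c)/a = ((½)*(-8 - 3)/(-3))/(-920) = ((½)*(-⅓)*(-11))*(-1/920) = (11/6)*(-1/920) = -11/5520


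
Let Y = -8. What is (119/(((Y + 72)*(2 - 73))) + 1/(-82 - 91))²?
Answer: 631567161/617972076544 ≈ 0.0010220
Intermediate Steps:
(119/(((Y + 72)*(2 - 73))) + 1/(-82 - 91))² = (119/(((-8 + 72)*(2 - 73))) + 1/(-82 - 91))² = (119/((64*(-71))) + 1/(-173))² = (119/(-4544) - 1/173)² = (119*(-1/4544) - 1/173)² = (-119/4544 - 1/173)² = (-25131/786112)² = 631567161/617972076544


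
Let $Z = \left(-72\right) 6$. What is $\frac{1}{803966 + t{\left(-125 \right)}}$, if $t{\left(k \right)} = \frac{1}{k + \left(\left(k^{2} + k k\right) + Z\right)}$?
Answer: $\frac{30693}{24676128439} \approx 1.2438 \cdot 10^{-6}$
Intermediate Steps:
$Z = -432$
$t{\left(k \right)} = \frac{1}{-432 + k + 2 k^{2}}$ ($t{\left(k \right)} = \frac{1}{k - \left(432 - k^{2} - k k\right)} = \frac{1}{k + \left(\left(k^{2} + k^{2}\right) - 432\right)} = \frac{1}{k + \left(2 k^{2} - 432\right)} = \frac{1}{k + \left(-432 + 2 k^{2}\right)} = \frac{1}{-432 + k + 2 k^{2}}$)
$\frac{1}{803966 + t{\left(-125 \right)}} = \frac{1}{803966 + \frac{1}{-432 - 125 + 2 \left(-125\right)^{2}}} = \frac{1}{803966 + \frac{1}{-432 - 125 + 2 \cdot 15625}} = \frac{1}{803966 + \frac{1}{-432 - 125 + 31250}} = \frac{1}{803966 + \frac{1}{30693}} = \frac{1}{\frac{24676128439}{30693}} = \frac{30693}{24676128439}$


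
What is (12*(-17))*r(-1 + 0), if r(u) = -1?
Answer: 204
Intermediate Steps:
(12*(-17))*r(-1 + 0) = (12*(-17))*(-1) = -204*(-1) = 204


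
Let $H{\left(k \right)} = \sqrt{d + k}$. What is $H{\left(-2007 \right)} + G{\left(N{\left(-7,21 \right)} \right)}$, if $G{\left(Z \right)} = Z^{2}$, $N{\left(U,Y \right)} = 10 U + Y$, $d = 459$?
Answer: $2401 + 6 i \sqrt{43} \approx 2401.0 + 39.345 i$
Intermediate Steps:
$N{\left(U,Y \right)} = Y + 10 U$
$H{\left(k \right)} = \sqrt{459 + k}$
$H{\left(-2007 \right)} + G{\left(N{\left(-7,21 \right)} \right)} = \sqrt{459 - 2007} + \left(21 + 10 \left(-7\right)\right)^{2} = \sqrt{-1548} + \left(21 - 70\right)^{2} = 6 i \sqrt{43} + \left(-49\right)^{2} = 6 i \sqrt{43} + 2401 = 2401 + 6 i \sqrt{43}$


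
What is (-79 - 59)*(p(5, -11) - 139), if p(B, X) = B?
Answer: 18492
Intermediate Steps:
(-79 - 59)*(p(5, -11) - 139) = (-79 - 59)*(5 - 139) = -138*(-134) = 18492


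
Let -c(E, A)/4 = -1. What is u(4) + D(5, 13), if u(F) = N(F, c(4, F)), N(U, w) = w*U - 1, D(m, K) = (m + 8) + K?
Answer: 41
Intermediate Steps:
c(E, A) = 4 (c(E, A) = -4*(-1) = 4)
D(m, K) = 8 + K + m (D(m, K) = (8 + m) + K = 8 + K + m)
N(U, w) = -1 + U*w (N(U, w) = U*w - 1 = -1 + U*w)
u(F) = -1 + 4*F (u(F) = -1 + F*4 = -1 + 4*F)
u(4) + D(5, 13) = (-1 + 4*4) + (8 + 13 + 5) = (-1 + 16) + 26 = 15 + 26 = 41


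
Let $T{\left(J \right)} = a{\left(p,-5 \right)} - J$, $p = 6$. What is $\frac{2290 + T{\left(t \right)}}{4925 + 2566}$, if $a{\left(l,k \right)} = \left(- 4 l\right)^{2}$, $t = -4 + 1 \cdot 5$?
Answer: $\frac{955}{2497} \approx 0.38246$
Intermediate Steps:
$t = 1$ ($t = -4 + 5 = 1$)
$a{\left(l,k \right)} = 16 l^{2}$
$T{\left(J \right)} = 576 - J$ ($T{\left(J \right)} = 16 \cdot 6^{2} - J = 16 \cdot 36 - J = 576 - J$)
$\frac{2290 + T{\left(t \right)}}{4925 + 2566} = \frac{2290 + \left(576 - 1\right)}{4925 + 2566} = \frac{2290 + \left(576 - 1\right)}{7491} = \left(2290 + 575\right) \frac{1}{7491} = 2865 \cdot \frac{1}{7491} = \frac{955}{2497}$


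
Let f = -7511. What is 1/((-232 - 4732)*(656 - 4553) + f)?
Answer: 1/19337197 ≈ 5.1714e-8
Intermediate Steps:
1/((-232 - 4732)*(656 - 4553) + f) = 1/((-232 - 4732)*(656 - 4553) - 7511) = 1/(-4964*(-3897) - 7511) = 1/(19344708 - 7511) = 1/19337197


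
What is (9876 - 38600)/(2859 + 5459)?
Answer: -14362/4159 ≈ -3.4532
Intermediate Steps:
(9876 - 38600)/(2859 + 5459) = -28724/8318 = -28724*1/8318 = -14362/4159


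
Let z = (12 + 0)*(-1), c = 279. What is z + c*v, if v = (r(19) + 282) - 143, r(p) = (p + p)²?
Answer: 441645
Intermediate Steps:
r(p) = 4*p² (r(p) = (2*p)² = 4*p²)
v = 1583 (v = (4*19² + 282) - 143 = (4*361 + 282) - 143 = (1444 + 282) - 143 = 1726 - 143 = 1583)
z = -12 (z = 12*(-1) = -12)
z + c*v = -12 + 279*1583 = -12 + 441657 = 441645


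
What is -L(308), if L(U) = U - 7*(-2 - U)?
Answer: -2478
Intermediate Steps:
L(U) = 14 + 8*U (L(U) = U + (14 + 7*U) = 14 + 8*U)
-L(308) = -(14 + 8*308) = -(14 + 2464) = -1*2478 = -2478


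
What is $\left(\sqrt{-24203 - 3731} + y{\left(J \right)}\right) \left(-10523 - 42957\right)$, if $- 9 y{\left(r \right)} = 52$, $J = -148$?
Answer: $\frac{2780960}{9} - 53480 i \sqrt{27934} \approx 3.09 \cdot 10^{5} - 8.9384 \cdot 10^{6} i$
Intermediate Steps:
$y{\left(r \right)} = - \frac{52}{9}$ ($y{\left(r \right)} = \left(- \frac{1}{9}\right) 52 = - \frac{52}{9}$)
$\left(\sqrt{-24203 - 3731} + y{\left(J \right)}\right) \left(-10523 - 42957\right) = \left(\sqrt{-24203 - 3731} - \frac{52}{9}\right) \left(-10523 - 42957\right) = \left(\sqrt{-27934} - \frac{52}{9}\right) \left(-53480\right) = \left(i \sqrt{27934} - \frac{52}{9}\right) \left(-53480\right) = \left(- \frac{52}{9} + i \sqrt{27934}\right) \left(-53480\right) = \frac{2780960}{9} - 53480 i \sqrt{27934}$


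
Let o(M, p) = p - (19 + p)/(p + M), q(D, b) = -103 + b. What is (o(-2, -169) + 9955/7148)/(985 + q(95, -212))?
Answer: -68646649/272982120 ≈ -0.25147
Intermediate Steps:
o(M, p) = p - (19 + p)/(M + p)
(o(-2, -169) + 9955/7148)/(985 + q(95, -212)) = ((-19 + (-169)² - 1*(-169) - 2*(-169))/(-2 - 169) + 9955/7148)/(985 + (-103 - 212)) = ((-19 + 28561 + 169 + 338)/(-171) + 9955*(1/7148))/(985 - 315) = (-1/171*29049 + 9955/7148)/670 = (-9683/57 + 9955/7148)*(1/670) = -68646649/407436*1/670 = -68646649/272982120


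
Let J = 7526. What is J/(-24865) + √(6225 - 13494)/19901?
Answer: -7526/24865 + I*√7269/19901 ≈ -0.30267 + 0.0042841*I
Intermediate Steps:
J/(-24865) + √(6225 - 13494)/19901 = 7526/(-24865) + √(6225 - 13494)/19901 = 7526*(-1/24865) + √(-7269)*(1/19901) = -7526/24865 + (I*√7269)*(1/19901) = -7526/24865 + I*√7269/19901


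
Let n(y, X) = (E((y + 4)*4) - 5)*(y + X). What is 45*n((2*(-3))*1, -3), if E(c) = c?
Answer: 5265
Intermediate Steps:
n(y, X) = (11 + 4*y)*(X + y) (n(y, X) = ((y + 4)*4 - 5)*(y + X) = ((4 + y)*4 - 5)*(X + y) = ((16 + 4*y) - 5)*(X + y) = (11 + 4*y)*(X + y))
45*n((2*(-3))*1, -3) = 45*(4*((2*(-3))*1)**2 + 11*(-3) + 11*((2*(-3))*1) + 4*(-3)*((2*(-3))*1)) = 45*(4*(-6*1)**2 - 33 + 11*(-6*1) + 4*(-3)*(-6*1)) = 45*(4*(-6)**2 - 33 + 11*(-6) + 4*(-3)*(-6)) = 45*(4*36 - 33 - 66 + 72) = 45*(144 - 33 - 66 + 72) = 45*117 = 5265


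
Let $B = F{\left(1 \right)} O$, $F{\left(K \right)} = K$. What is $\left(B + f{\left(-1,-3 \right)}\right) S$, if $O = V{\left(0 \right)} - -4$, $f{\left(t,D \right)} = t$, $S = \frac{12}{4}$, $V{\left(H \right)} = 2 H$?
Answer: $9$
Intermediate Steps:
$S = 3$ ($S = 12 \cdot \frac{1}{4} = 3$)
$O = 4$ ($O = 2 \cdot 0 - -4 = 0 + 4 = 4$)
$B = 4$ ($B = 1 \cdot 4 = 4$)
$\left(B + f{\left(-1,-3 \right)}\right) S = \left(4 - 1\right) 3 = 3 \cdot 3 = 9$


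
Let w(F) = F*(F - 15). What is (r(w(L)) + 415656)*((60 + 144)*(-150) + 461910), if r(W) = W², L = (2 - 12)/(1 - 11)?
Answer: 179361126120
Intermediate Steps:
L = 1 (L = -10/(-10) = -10*(-⅒) = 1)
w(F) = F*(-15 + F)
(r(w(L)) + 415656)*((60 + 144)*(-150) + 461910) = ((1*(-15 + 1))² + 415656)*((60 + 144)*(-150) + 461910) = ((1*(-14))² + 415656)*(204*(-150) + 461910) = ((-14)² + 415656)*(-30600 + 461910) = (196 + 415656)*431310 = 415852*431310 = 179361126120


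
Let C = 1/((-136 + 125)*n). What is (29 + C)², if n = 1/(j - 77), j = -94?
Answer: 240100/121 ≈ 1984.3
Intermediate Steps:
n = -1/171 (n = 1/(-94 - 77) = 1/(-171) = -1/171 ≈ -0.0058480)
C = 171/11 (C = 1/((-136 + 125)*(-1/171)) = -171/(-11) = -1/11*(-171) = 171/11 ≈ 15.545)
(29 + C)² = (29 + 171/11)² = (490/11)² = 240100/121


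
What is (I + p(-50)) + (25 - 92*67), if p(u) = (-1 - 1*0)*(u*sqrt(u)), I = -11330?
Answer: -17469 + 250*I*sqrt(2) ≈ -17469.0 + 353.55*I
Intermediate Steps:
p(u) = -u**(3/2) (p(u) = (-1 + 0)*u**(3/2) = -u**(3/2))
(I + p(-50)) + (25 - 92*67) = (-11330 - (-50)**(3/2)) + (25 - 92*67) = (-11330 - (-250)*I*sqrt(2)) + (25 - 6164) = (-11330 + 250*I*sqrt(2)) - 6139 = -17469 + 250*I*sqrt(2)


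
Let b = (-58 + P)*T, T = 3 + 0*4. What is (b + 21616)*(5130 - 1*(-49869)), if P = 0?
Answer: 1179288558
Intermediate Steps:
T = 3 (T = 3 + 0 = 3)
b = -174 (b = (-58 + 0)*3 = -58*3 = -174)
(b + 21616)*(5130 - 1*(-49869)) = (-174 + 21616)*(5130 - 1*(-49869)) = 21442*(5130 + 49869) = 21442*54999 = 1179288558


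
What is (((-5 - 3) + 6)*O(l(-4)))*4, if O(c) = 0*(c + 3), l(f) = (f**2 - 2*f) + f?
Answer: 0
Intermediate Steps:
l(f) = f**2 - f
O(c) = 0 (O(c) = 0*(3 + c) = 0)
(((-5 - 3) + 6)*O(l(-4)))*4 = (((-5 - 3) + 6)*0)*4 = ((-8 + 6)*0)*4 = -2*0*4 = 0*4 = 0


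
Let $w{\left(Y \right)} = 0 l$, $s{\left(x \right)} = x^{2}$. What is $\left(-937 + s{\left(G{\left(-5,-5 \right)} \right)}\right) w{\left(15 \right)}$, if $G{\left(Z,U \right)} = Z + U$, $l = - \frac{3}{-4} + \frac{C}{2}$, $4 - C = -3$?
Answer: $0$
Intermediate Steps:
$C = 7$ ($C = 4 - -3 = 4 + 3 = 7$)
$l = \frac{17}{4}$ ($l = - \frac{3}{-4} + \frac{7}{2} = \left(-3\right) \left(- \frac{1}{4}\right) + 7 \cdot \frac{1}{2} = \frac{3}{4} + \frac{7}{2} = \frac{17}{4} \approx 4.25$)
$G{\left(Z,U \right)} = U + Z$
$w{\left(Y \right)} = 0$ ($w{\left(Y \right)} = 0 \cdot \frac{17}{4} = 0$)
$\left(-937 + s{\left(G{\left(-5,-5 \right)} \right)}\right) w{\left(15 \right)} = \left(-937 + \left(-5 - 5\right)^{2}\right) 0 = \left(-937 + \left(-10\right)^{2}\right) 0 = \left(-937 + 100\right) 0 = \left(-837\right) 0 = 0$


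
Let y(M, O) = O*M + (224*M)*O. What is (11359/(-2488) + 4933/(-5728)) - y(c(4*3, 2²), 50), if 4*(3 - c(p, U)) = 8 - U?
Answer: -40091347207/1781408 ≈ -22505.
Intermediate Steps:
c(p, U) = 1 + U/4 (c(p, U) = 3 - (8 - U)/4 = 3 + (-2 + U/4) = 1 + U/4)
y(M, O) = 225*M*O (y(M, O) = M*O + 224*M*O = 225*M*O)
(11359/(-2488) + 4933/(-5728)) - y(c(4*3, 2²), 50) = (11359/(-2488) + 4933/(-5728)) - 225*(1 + (¼)*2²)*50 = (11359*(-1/2488) + 4933*(-1/5728)) - 225*(1 + (¼)*4)*50 = (-11359/2488 - 4933/5728) - 225*(1 + 1)*50 = -9667207/1781408 - 225*2*50 = -9667207/1781408 - 1*22500 = -9667207/1781408 - 22500 = -40091347207/1781408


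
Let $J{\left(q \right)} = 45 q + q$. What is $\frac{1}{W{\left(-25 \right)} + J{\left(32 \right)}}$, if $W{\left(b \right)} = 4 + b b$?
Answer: $\frac{1}{2101} \approx 0.00047596$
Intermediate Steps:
$W{\left(b \right)} = 4 + b^{2}$
$J{\left(q \right)} = 46 q$
$\frac{1}{W{\left(-25 \right)} + J{\left(32 \right)}} = \frac{1}{\left(4 + \left(-25\right)^{2}\right) + 46 \cdot 32} = \frac{1}{\left(4 + 625\right) + 1472} = \frac{1}{629 + 1472} = \frac{1}{2101}$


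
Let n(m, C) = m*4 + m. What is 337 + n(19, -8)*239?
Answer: 23042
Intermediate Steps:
n(m, C) = 5*m (n(m, C) = 4*m + m = 5*m)
337 + n(19, -8)*239 = 337 + (5*19)*239 = 337 + 95*239 = 337 + 22705 = 23042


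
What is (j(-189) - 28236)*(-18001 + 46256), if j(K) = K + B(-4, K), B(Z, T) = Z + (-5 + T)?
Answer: -808742865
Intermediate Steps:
B(Z, T) = -5 + T + Z
j(K) = -9 + 2*K (j(K) = K + (-5 + K - 4) = K + (-9 + K) = -9 + 2*K)
(j(-189) - 28236)*(-18001 + 46256) = ((-9 + 2*(-189)) - 28236)*(-18001 + 46256) = ((-9 - 378) - 28236)*28255 = (-387 - 28236)*28255 = -28623*28255 = -808742865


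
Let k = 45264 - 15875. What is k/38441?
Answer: 29389/38441 ≈ 0.76452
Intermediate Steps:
k = 29389
k/38441 = 29389/38441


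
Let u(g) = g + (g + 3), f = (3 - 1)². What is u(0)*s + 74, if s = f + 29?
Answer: 173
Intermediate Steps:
f = 4 (f = 2² = 4)
u(g) = 3 + 2*g (u(g) = g + (3 + g) = 3 + 2*g)
s = 33 (s = 4 + 29 = 33)
u(0)*s + 74 = (3 + 2*0)*33 + 74 = (3 + 0)*33 + 74 = 3*33 + 74 = 99 + 74 = 173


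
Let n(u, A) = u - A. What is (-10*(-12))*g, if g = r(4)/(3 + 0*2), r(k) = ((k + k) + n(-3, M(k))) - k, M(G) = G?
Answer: -120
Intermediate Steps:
r(k) = -3 (r(k) = ((k + k) + (-3 - k)) - k = (2*k + (-3 - k)) - k = (-3 + k) - k = -3)
g = -1 (g = -3/(3 + 0*2) = -3/(3 + 0) = -3/3 = -3*1/3 = -1)
(-10*(-12))*g = -10*(-12)*(-1) = 120*(-1) = -120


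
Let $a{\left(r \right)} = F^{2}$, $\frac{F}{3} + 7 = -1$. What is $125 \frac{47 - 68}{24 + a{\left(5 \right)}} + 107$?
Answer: $\frac{821}{8} \approx 102.63$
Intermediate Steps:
$F = -24$ ($F = -21 + 3 \left(-1\right) = -21 - 3 = -24$)
$a{\left(r \right)} = 576$ ($a{\left(r \right)} = \left(-24\right)^{2} = 576$)
$125 \frac{47 - 68}{24 + a{\left(5 \right)}} + 107 = 125 \frac{47 - 68}{24 + 576} + 107 = 125 \left(- \frac{21}{600}\right) + 107 = 125 \left(\left(-21\right) \frac{1}{600}\right) + 107 = 125 \left(- \frac{7}{200}\right) + 107 = - \frac{35}{8} + 107 = \frac{821}{8}$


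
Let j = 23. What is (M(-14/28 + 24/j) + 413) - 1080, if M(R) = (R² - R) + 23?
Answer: -1363229/2116 ≈ -644.25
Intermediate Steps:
M(R) = 23 + R² - R
(M(-14/28 + 24/j) + 413) - 1080 = ((23 + (-14/28 + 24/23)² - (-14/28 + 24/23)) + 413) - 1080 = ((23 + (-14*1/28 + 24*(1/23))² - (-14*1/28 + 24*(1/23))) + 413) - 1080 = ((23 + (-½ + 24/23)² - (-½ + 24/23)) + 413) - 1080 = ((23 + (25/46)² - 1*25/46) + 413) - 1080 = ((23 + 625/2116 - 25/46) + 413) - 1080 = (48143/2116 + 413) - 1080 = 922051/2116 - 1080 = -1363229/2116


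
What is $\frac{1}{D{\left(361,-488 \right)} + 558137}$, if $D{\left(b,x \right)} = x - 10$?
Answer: $\frac{1}{557639} \approx 1.7933 \cdot 10^{-6}$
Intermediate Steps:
$D{\left(b,x \right)} = -10 + x$ ($D{\left(b,x \right)} = x - 10 = -10 + x$)
$\frac{1}{D{\left(361,-488 \right)} + 558137} = \frac{1}{\left(-10 - 488\right) + 558137} = \frac{1}{-498 + 558137} = \frac{1}{557639}$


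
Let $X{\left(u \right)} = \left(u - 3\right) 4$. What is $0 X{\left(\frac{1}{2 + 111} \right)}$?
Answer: $0$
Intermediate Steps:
$X{\left(u \right)} = -12 + 4 u$ ($X{\left(u \right)} = \left(-3 + u\right) 4 = -12 + 4 u$)
$0 X{\left(\frac{1}{2 + 111} \right)} = 0 \left(-12 + \frac{4}{2 + 111}\right) = 0 \left(-12 + \frac{4}{113}\right) = 0 \left(- \frac{1352}{113}\right) = 0$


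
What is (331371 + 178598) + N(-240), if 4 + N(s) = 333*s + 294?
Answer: 430339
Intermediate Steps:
N(s) = 290 + 333*s (N(s) = -4 + (333*s + 294) = -4 + (294 + 333*s) = 290 + 333*s)
(331371 + 178598) + N(-240) = (331371 + 178598) + (290 + 333*(-240)) = 509969 + (290 - 79920) = 509969 - 79630 = 430339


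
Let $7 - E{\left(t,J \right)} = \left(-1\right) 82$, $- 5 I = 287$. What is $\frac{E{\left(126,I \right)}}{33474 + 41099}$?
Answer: $\frac{89}{74573} \approx 0.0011935$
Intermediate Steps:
$I = - \frac{287}{5}$ ($I = \left(- \frac{1}{5}\right) 287 = - \frac{287}{5} \approx -57.4$)
$E{\left(t,J \right)} = 89$ ($E{\left(t,J \right)} = 7 - \left(-1\right) 82 = 7 - -82 = 7 + 82 = 89$)
$\frac{E{\left(126,I \right)}}{33474 + 41099} = \frac{89}{33474 + 41099} = \frac{89}{74573}$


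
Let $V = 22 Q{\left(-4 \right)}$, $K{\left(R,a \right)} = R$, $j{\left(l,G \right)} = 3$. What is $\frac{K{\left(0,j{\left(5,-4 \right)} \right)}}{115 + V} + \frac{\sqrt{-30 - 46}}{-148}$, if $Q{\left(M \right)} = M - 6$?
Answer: $- \frac{i \sqrt{19}}{74} \approx - 0.058904 i$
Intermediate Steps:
$Q{\left(M \right)} = -6 + M$ ($Q{\left(M \right)} = M - 6 = -6 + M$)
$V = -220$ ($V = 22 \left(-6 - 4\right) = 22 \left(-10\right) = -220$)
$\frac{K{\left(0,j{\left(5,-4 \right)} \right)}}{115 + V} + \frac{\sqrt{-30 - 46}}{-148} = \frac{0}{115 - 220} + \frac{\sqrt{-30 - 46}}{-148} = \frac{0}{-105} + \sqrt{-76} \left(- \frac{1}{148}\right) = 0 \left(- \frac{1}{105}\right) + 2 i \sqrt{19} \left(- \frac{1}{148}\right) = 0 - \frac{i \sqrt{19}}{74} = - \frac{i \sqrt{19}}{74}$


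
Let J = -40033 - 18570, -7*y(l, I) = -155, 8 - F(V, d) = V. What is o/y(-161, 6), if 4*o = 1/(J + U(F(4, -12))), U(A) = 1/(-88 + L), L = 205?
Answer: -819/4251061000 ≈ -1.9266e-7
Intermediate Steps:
F(V, d) = 8 - V
y(l, I) = 155/7 (y(l, I) = -⅐*(-155) = 155/7)
U(A) = 1/117 (U(A) = 1/(-88 + 205) = 1/117)
J = -58603
o = -117/27426200 (o = 1/(4*(-58603 + 1/117)) = 1/(4*(-6856550/117)) = (¼)*(-117/6856550) = -117/27426200 ≈ -4.2660e-6)
o/y(-161, 6) = -117/(27426200*155/7) = -117/27426200*7/155 = -819/4251061000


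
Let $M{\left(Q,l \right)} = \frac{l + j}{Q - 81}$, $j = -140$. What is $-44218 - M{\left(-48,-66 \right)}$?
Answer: $- \frac{5704328}{129} \approx -44220.0$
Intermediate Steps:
$M{\left(Q,l \right)} = \frac{-140 + l}{-81 + Q}$ ($M{\left(Q,l \right)} = \frac{l - 140}{Q - 81} = \frac{-140 + l}{-81 + Q}$)
$-44218 - M{\left(-48,-66 \right)} = -44218 - \frac{-140 - 66}{-81 - 48} = -44218 - \frac{1}{-129} \left(-206\right) = -44218 - \left(- \frac{1}{129}\right) \left(-206\right) = -44218 - \frac{206}{129} = - \frac{5704328}{129}$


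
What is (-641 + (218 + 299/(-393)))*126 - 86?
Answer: -7005862/131 ≈ -53480.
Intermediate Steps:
(-641 + (218 + 299/(-393)))*126 - 86 = (-641 + (218 + 299*(-1/393)))*126 - 86 = (-641 + (218 - 299/393))*126 - 86 = (-641 + 85375/393)*126 - 86 = -166538/393*126 - 86 = -6994596/131 - 86 = -7005862/131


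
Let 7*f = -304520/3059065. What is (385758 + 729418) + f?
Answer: 4775954157712/4282691 ≈ 1.1152e+6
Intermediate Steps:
f = -60904/4282691 (f = (-304520/3059065)/7 = (-304520*1/3059065)/7 = (1/7)*(-60904/611813) = -60904/4282691 ≈ -0.014221)
(385758 + 729418) + f = (385758 + 729418) - 60904/4282691 = 1115176 - 60904/4282691 = 4775954157712/4282691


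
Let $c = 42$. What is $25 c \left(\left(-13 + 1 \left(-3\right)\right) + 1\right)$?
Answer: $-15750$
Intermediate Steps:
$25 c \left(\left(-13 + 1 \left(-3\right)\right) + 1\right) = 25 \cdot 42 \left(\left(-13 + 1 \left(-3\right)\right) + 1\right) = 1050 \left(\left(-13 - 3\right) + 1\right) = 1050 \left(-16 + 1\right) = 1050 \left(-15\right) = -15750$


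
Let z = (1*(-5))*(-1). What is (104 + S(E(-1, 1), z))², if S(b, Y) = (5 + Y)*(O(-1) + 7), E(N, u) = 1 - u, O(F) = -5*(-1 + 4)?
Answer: 576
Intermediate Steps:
O(F) = -15 (O(F) = -5*3 = -15)
z = 5 (z = -5*(-1) = 5)
S(b, Y) = -40 - 8*Y (S(b, Y) = (5 + Y)*(-15 + 7) = (5 + Y)*(-8) = -40 - 8*Y)
(104 + S(E(-1, 1), z))² = (104 + (-40 - 8*5))² = (104 + (-40 - 40))² = (104 - 80)² = 24² = 576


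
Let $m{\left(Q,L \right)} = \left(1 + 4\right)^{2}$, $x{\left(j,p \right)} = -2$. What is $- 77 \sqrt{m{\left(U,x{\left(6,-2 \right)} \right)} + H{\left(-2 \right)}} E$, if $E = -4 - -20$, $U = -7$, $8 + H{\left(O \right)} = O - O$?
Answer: $- 1232 \sqrt{17} \approx -5079.7$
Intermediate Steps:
$H{\left(O \right)} = -8$ ($H{\left(O \right)} = -8 + \left(O - O\right) = -8 + 0 = -8$)
$E = 16$ ($E = -4 + 20 = 16$)
$m{\left(Q,L \right)} = 25$ ($m{\left(Q,L \right)} = 5^{2} = 25$)
$- 77 \sqrt{m{\left(U,x{\left(6,-2 \right)} \right)} + H{\left(-2 \right)}} E = - 77 \sqrt{25 - 8} \cdot 16 = - 77 \sqrt{17} \cdot 16 = - 1232 \sqrt{17}$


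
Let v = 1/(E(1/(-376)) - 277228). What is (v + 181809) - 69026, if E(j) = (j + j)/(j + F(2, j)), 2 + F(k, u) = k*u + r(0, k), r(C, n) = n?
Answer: 93799591003/831682 ≈ 1.1278e+5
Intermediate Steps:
F(k, u) = -2 + k + k*u (F(k, u) = -2 + (k*u + k) = -2 + (k + k*u) = -2 + k + k*u)
E(j) = ⅔ (E(j) = (j + j)/(j + (-2 + 2 + 2*j)) = (2*j)/(j + 2*j) = (2*j)/((3*j)) = (2*j)*(1/(3*j)) = ⅔)
v = -3/831682 (v = 1/(⅔ - 277228) = 1/(-831682/3) = -3/831682 ≈ -3.6071e-6)
(v + 181809) - 69026 = (-3/831682 + 181809) - 69026 = 151207272735/831682 - 69026 = 93799591003/831682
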